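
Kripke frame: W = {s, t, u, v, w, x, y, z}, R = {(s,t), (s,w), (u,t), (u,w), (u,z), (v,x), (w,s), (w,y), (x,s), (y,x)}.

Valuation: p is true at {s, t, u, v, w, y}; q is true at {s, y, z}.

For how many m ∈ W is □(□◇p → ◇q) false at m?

s: successors {t, w}; □◇p → ◇q there: t:F, w:T. ✗
t: no successors, so □(□◇p → ◇q) holds vacuously. ✓
u: successors {t, w, z}; □◇p → ◇q there: t:F, w:T, z:F. ✗
v: successors {x}; □◇p → ◇q there: x:T. ✓
w: successors {s, y}; □◇p → ◇q there: s:T, y:F. ✗
x: successors {s}; □◇p → ◇q there: s:T. ✓
y: successors {x}; □◇p → ◇q there: x:T. ✓
z: no successors, so □(□◇p → ◇q) holds vacuously. ✓
Satisfying worlds: {t, v, x, y, z}.
So □(□◇p → ◇q) fails at the other 3 worlds.

3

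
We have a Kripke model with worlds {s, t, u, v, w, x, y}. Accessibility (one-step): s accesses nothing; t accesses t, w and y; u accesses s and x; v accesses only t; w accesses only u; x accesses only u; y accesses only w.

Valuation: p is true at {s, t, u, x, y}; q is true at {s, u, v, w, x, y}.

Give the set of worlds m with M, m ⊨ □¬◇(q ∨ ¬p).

{s}

s: no successors, so □¬◇(q ∨ ¬p) holds vacuously. ✓
t: successors {t, w, y}; ¬◇(q ∨ ¬p) there: t:F, w:F, y:F. ✗
u: successors {s, x}; ¬◇(q ∨ ¬p) there: s:T, x:F. ✗
v: successors {t}; ¬◇(q ∨ ¬p) there: t:F. ✗
w: successors {u}; ¬◇(q ∨ ¬p) there: u:F. ✗
x: successors {u}; ¬◇(q ∨ ¬p) there: u:F. ✗
y: successors {w}; ¬◇(q ∨ ¬p) there: w:F. ✗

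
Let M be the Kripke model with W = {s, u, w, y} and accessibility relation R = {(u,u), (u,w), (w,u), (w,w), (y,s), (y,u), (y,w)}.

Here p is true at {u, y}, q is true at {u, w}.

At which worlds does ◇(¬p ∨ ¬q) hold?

{u, w, y}

s: no successors, so ◇(¬p ∨ ¬q) fails. ✗
u: successors {u, w}; ¬p ∨ ¬q there: u:F, w:T. ✓
w: successors {u, w}; ¬p ∨ ¬q there: u:F, w:T. ✓
y: successors {s, u, w}; ¬p ∨ ¬q there: s:T, u:F, w:T. ✓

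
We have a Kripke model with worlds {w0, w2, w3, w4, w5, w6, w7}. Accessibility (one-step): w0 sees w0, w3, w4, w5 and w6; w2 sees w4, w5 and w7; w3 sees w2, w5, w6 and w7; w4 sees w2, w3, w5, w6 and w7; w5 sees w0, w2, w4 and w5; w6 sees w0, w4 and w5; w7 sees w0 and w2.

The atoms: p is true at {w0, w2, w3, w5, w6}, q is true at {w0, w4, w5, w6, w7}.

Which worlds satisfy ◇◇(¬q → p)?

w0: successors {w0, w3, w4, w5, w6}; ◇(¬q → p) there: w0:T, w3:T, w4:T, w5:T, w6:T. ✓
w2: successors {w4, w5, w7}; ◇(¬q → p) there: w4:T, w5:T, w7:T. ✓
w3: successors {w2, w5, w6, w7}; ◇(¬q → p) there: w2:T, w5:T, w6:T, w7:T. ✓
w4: successors {w2, w3, w5, w6, w7}; ◇(¬q → p) there: w2:T, w3:T, w5:T, w6:T, w7:T. ✓
w5: successors {w0, w2, w4, w5}; ◇(¬q → p) there: w0:T, w2:T, w4:T, w5:T. ✓
w6: successors {w0, w4, w5}; ◇(¬q → p) there: w0:T, w4:T, w5:T. ✓
w7: successors {w0, w2}; ◇(¬q → p) there: w0:T, w2:T. ✓

{w0, w2, w3, w4, w5, w6, w7}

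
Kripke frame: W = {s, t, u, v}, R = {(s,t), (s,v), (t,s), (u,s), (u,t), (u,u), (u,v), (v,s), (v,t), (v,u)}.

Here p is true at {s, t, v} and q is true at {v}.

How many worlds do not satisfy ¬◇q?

2

s: ◇q is T. ✗
t: ◇q is F. ✓
u: ◇q is T. ✗
v: ◇q is F. ✓
Satisfying worlds: {t, v}.
So ¬◇q fails at the other 2 worlds.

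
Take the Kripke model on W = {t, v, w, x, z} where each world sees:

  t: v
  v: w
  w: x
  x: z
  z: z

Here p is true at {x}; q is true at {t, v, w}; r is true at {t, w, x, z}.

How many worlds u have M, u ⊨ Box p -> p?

4

t: Box p is F, p is F. ✓
v: Box p is F, p is F. ✓
w: Box p is T, p is F. ✗
x: Box p is F, p is T. ✓
z: Box p is F, p is F. ✓
Satisfying worlds: {t, v, x, z}.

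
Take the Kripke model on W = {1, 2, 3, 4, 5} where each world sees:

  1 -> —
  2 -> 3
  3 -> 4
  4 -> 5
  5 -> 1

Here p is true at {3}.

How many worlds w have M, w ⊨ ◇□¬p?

1: no successors, so ◇□¬p fails. ✗
2: successors {3}; □¬p there: 3:T. ✓
3: successors {4}; □¬p there: 4:T. ✓
4: successors {5}; □¬p there: 5:T. ✓
5: successors {1}; □¬p there: 1:T. ✓
Satisfying worlds: {2, 3, 4, 5}.

4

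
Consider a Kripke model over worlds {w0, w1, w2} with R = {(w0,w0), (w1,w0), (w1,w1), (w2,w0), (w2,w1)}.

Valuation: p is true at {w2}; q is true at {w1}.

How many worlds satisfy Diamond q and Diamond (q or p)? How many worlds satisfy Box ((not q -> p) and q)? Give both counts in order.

For Diamond q and Diamond (q or p):
w0: Diamond q is F, Diamond (q or p) is F. ✗
w1: Diamond q is T, Diamond (q or p) is T. ✓
w2: Diamond q is T, Diamond (q or p) is T. ✓
— 2 worlds.
For Box ((not q -> p) and q):
w0: successors {w0}; (not q -> p) and q there: w0:F. ✗
w1: successors {w0, w1}; (not q -> p) and q there: w0:F, w1:T. ✗
w2: successors {w0, w1}; (not q -> p) and q there: w0:F, w1:T. ✗
— 0 worlds.

2 and 0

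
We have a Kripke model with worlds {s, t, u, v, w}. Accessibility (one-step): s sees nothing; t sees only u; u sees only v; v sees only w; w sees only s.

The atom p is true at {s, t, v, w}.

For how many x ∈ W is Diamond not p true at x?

1

s: no successors, so Diamond not p fails. ✗
t: successors {u}; not p there: u:T. ✓
u: successors {v}; not p there: v:F. ✗
v: successors {w}; not p there: w:F. ✗
w: successors {s}; not p there: s:F. ✗
Satisfying worlds: {t}.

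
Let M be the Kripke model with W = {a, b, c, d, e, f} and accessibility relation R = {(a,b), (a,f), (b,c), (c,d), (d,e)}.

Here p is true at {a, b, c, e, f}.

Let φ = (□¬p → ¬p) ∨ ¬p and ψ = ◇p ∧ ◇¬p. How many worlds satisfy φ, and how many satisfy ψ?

For (□¬p → ¬p) ∨ ¬p:
a: □¬p → ¬p is T, ¬p is F. ✓
b: □¬p → ¬p is T, ¬p is F. ✓
c: □¬p → ¬p is F, ¬p is F. ✗
d: □¬p → ¬p is T, ¬p is T. ✓
e: □¬p → ¬p is F, ¬p is F. ✗
f: □¬p → ¬p is F, ¬p is F. ✗
— 3 worlds.
For ◇p ∧ ◇¬p:
a: ◇p is T, ◇¬p is F. ✗
b: ◇p is T, ◇¬p is F. ✗
c: ◇p is F, ◇¬p is T. ✗
d: ◇p is T, ◇¬p is F. ✗
e: ◇p is F, ◇¬p is F. ✗
f: ◇p is F, ◇¬p is F. ✗
— 0 worlds.

3 and 0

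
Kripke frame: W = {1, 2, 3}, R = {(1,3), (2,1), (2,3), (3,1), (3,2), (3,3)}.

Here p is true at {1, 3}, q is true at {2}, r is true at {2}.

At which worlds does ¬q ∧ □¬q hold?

{1}

1: ¬q is T, □¬q is T. ✓
2: ¬q is F, □¬q is T. ✗
3: ¬q is T, □¬q is F. ✗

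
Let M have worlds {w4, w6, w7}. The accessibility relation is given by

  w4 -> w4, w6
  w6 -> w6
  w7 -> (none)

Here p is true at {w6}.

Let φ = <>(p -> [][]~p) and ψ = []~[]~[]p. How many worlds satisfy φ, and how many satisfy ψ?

For <>(p -> [][]~p):
w4: successors {w4, w6}; p -> [][]~p there: w4:T, w6:F. ✓
w6: successors {w6}; p -> [][]~p there: w6:F. ✗
w7: no successors, so <>(p -> [][]~p) fails. ✗
— 1 world.
For []~[]~[]p:
w4: successors {w4, w6}; ~[]~[]p there: w4:T, w6:T. ✓
w6: successors {w6}; ~[]~[]p there: w6:T. ✓
w7: no successors, so []~[]~[]p holds vacuously. ✓
— 3 worlds.

1 and 3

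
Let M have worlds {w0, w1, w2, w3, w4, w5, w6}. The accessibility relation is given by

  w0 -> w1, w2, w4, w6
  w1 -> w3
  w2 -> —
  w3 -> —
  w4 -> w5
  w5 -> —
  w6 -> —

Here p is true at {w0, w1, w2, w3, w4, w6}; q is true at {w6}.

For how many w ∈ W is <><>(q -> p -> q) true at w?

1

w0: successors {w1, w2, w4, w6}; <>(q -> p -> q) there: w1:T, w2:F, w4:T, w6:F. ✓
w1: successors {w3}; <>(q -> p -> q) there: w3:F. ✗
w2: no successors, so <><>(q -> p -> q) fails. ✗
w3: no successors, so <><>(q -> p -> q) fails. ✗
w4: successors {w5}; <>(q -> p -> q) there: w5:F. ✗
w5: no successors, so <><>(q -> p -> q) fails. ✗
w6: no successors, so <><>(q -> p -> q) fails. ✗
Satisfying worlds: {w0}.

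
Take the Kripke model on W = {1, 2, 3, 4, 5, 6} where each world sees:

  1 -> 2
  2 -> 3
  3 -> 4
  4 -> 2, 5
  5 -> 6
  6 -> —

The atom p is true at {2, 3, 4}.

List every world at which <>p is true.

1: successors {2}; p there: 2:T. ✓
2: successors {3}; p there: 3:T. ✓
3: successors {4}; p there: 4:T. ✓
4: successors {2, 5}; p there: 2:T, 5:F. ✓
5: successors {6}; p there: 6:F. ✗
6: no successors, so <>p fails. ✗

{1, 2, 3, 4}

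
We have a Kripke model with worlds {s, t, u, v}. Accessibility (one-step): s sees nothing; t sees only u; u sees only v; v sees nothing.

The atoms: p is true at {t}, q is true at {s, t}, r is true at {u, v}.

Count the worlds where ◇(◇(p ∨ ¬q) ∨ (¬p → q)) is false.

s: no successors, so ◇(◇(p ∨ ¬q) ∨ (¬p → q)) fails. ✗
t: successors {u}; ◇(p ∨ ¬q) ∨ (¬p → q) there: u:T. ✓
u: successors {v}; ◇(p ∨ ¬q) ∨ (¬p → q) there: v:F. ✗
v: no successors, so ◇(◇(p ∨ ¬q) ∨ (¬p → q)) fails. ✗
Satisfying worlds: {t}.
So ◇(◇(p ∨ ¬q) ∨ (¬p → q)) fails at the other 3 worlds.

3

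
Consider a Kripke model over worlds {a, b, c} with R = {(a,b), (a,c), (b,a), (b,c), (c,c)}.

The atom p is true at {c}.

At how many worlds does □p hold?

a: successors {b, c}; p there: b:F, c:T. ✗
b: successors {a, c}; p there: a:F, c:T. ✗
c: successors {c}; p there: c:T. ✓
Satisfying worlds: {c}.

1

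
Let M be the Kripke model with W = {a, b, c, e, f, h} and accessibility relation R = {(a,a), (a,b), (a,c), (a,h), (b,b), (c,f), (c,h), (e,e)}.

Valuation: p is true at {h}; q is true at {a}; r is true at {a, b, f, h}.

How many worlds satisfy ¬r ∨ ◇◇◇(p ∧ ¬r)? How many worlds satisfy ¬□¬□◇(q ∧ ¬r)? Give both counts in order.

2 and 2

For ¬r ∨ ◇◇◇(p ∧ ¬r):
a: ¬r is F, ◇◇◇(p ∧ ¬r) is F. ✗
b: ¬r is F, ◇◇◇(p ∧ ¬r) is F. ✗
c: ¬r is T, ◇◇◇(p ∧ ¬r) is F. ✓
e: ¬r is T, ◇◇◇(p ∧ ¬r) is F. ✓
f: ¬r is F, ◇◇◇(p ∧ ¬r) is F. ✗
h: ¬r is F, ◇◇◇(p ∧ ¬r) is F. ✗
— 2 worlds.
For ¬□¬□◇(q ∧ ¬r):
a: □¬□◇(q ∧ ¬r) is F. ✓
b: □¬□◇(q ∧ ¬r) is T. ✗
c: □¬□◇(q ∧ ¬r) is F. ✓
e: □¬□◇(q ∧ ¬r) is T. ✗
f: □¬□◇(q ∧ ¬r) is T. ✗
h: □¬□◇(q ∧ ¬r) is T. ✗
— 2 worlds.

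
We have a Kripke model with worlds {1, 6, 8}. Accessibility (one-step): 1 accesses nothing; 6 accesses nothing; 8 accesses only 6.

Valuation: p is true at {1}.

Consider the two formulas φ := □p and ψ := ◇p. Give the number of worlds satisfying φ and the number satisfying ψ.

For □p:
1: no successors, so □p holds vacuously. ✓
6: no successors, so □p holds vacuously. ✓
8: successors {6}; p there: 6:F. ✗
— 2 worlds.
For ◇p:
1: no successors, so ◇p fails. ✗
6: no successors, so ◇p fails. ✗
8: successors {6}; p there: 6:F. ✗
— 0 worlds.

2 and 0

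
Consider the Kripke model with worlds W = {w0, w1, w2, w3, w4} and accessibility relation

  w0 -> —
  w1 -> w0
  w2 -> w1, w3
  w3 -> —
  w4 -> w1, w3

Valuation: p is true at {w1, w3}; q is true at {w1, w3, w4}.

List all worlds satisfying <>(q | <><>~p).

{w2, w4}

w0: no successors, so <>(q | <><>~p) fails. ✗
w1: successors {w0}; q | <><>~p there: w0:F. ✗
w2: successors {w1, w3}; q | <><>~p there: w1:T, w3:T. ✓
w3: no successors, so <>(q | <><>~p) fails. ✗
w4: successors {w1, w3}; q | <><>~p there: w1:T, w3:T. ✓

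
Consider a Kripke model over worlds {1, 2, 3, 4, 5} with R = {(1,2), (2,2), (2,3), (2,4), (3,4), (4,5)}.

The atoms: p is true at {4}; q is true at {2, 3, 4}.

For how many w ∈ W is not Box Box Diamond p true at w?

1: Box Box Diamond p is F. ✓
2: Box Box Diamond p is F. ✓
3: Box Box Diamond p is F. ✓
4: Box Box Diamond p is T. ✗
5: Box Box Diamond p is T. ✗
Satisfying worlds: {1, 2, 3}.

3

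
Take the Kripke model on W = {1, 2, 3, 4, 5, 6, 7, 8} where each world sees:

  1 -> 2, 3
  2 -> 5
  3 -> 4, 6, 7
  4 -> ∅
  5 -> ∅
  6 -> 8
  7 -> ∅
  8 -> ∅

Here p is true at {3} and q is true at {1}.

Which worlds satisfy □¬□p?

{1, 4, 5, 7, 8}

1: successors {2, 3}; ¬□p there: 2:T, 3:T. ✓
2: successors {5}; ¬□p there: 5:F. ✗
3: successors {4, 6, 7}; ¬□p there: 4:F, 6:T, 7:F. ✗
4: no successors, so □¬□p holds vacuously. ✓
5: no successors, so □¬□p holds vacuously. ✓
6: successors {8}; ¬□p there: 8:F. ✗
7: no successors, so □¬□p holds vacuously. ✓
8: no successors, so □¬□p holds vacuously. ✓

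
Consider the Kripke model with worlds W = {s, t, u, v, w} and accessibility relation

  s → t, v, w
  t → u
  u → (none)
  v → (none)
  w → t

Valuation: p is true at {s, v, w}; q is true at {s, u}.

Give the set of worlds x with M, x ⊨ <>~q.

{s, w}

s: successors {t, v, w}; ~q there: t:T, v:T, w:T. ✓
t: successors {u}; ~q there: u:F. ✗
u: no successors, so <>~q fails. ✗
v: no successors, so <>~q fails. ✗
w: successors {t}; ~q there: t:T. ✓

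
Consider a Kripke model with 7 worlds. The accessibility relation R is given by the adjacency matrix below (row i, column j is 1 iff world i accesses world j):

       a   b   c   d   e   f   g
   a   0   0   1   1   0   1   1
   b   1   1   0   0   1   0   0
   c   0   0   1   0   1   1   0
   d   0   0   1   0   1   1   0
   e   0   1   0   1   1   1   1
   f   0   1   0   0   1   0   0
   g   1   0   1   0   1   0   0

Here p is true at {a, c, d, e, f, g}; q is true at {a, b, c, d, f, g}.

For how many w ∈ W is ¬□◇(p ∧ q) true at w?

a: □◇(p ∧ q) is F. ✓
b: □◇(p ∧ q) is T. ✗
c: □◇(p ∧ q) is F. ✓
d: □◇(p ∧ q) is F. ✓
e: □◇(p ∧ q) is F. ✓
f: □◇(p ∧ q) is T. ✗
g: □◇(p ∧ q) is T. ✗
Satisfying worlds: {a, c, d, e}.

4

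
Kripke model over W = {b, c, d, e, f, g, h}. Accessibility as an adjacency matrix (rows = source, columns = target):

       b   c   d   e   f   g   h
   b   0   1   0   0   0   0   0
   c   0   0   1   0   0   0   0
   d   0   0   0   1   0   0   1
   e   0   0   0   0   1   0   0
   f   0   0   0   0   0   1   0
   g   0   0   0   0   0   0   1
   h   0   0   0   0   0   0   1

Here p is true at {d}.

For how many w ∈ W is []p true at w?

b: successors {c}; p there: c:F. ✗
c: successors {d}; p there: d:T. ✓
d: successors {e, h}; p there: e:F, h:F. ✗
e: successors {f}; p there: f:F. ✗
f: successors {g}; p there: g:F. ✗
g: successors {h}; p there: h:F. ✗
h: successors {h}; p there: h:F. ✗
Satisfying worlds: {c}.

1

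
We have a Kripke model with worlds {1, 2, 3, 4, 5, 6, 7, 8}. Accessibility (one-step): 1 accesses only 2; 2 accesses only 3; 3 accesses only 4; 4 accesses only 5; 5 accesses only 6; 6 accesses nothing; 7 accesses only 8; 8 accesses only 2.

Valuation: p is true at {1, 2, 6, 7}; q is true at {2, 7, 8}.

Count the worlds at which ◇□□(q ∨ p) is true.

1: successors {2}; □□(q ∨ p) there: 2:F. ✗
2: successors {3}; □□(q ∨ p) there: 3:F. ✗
3: successors {4}; □□(q ∨ p) there: 4:T. ✓
4: successors {5}; □□(q ∨ p) there: 5:T. ✓
5: successors {6}; □□(q ∨ p) there: 6:T. ✓
6: no successors, so ◇□□(q ∨ p) fails. ✗
7: successors {8}; □□(q ∨ p) there: 8:F. ✗
8: successors {2}; □□(q ∨ p) there: 2:F. ✗
Satisfying worlds: {3, 4, 5}.

3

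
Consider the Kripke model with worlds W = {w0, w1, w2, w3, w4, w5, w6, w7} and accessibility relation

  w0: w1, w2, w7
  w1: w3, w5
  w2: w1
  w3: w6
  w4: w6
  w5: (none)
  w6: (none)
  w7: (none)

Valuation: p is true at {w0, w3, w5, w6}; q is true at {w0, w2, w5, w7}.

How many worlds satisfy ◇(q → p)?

w0: successors {w1, w2, w7}; q → p there: w1:T, w2:F, w7:F. ✓
w1: successors {w3, w5}; q → p there: w3:T, w5:T. ✓
w2: successors {w1}; q → p there: w1:T. ✓
w3: successors {w6}; q → p there: w6:T. ✓
w4: successors {w6}; q → p there: w6:T. ✓
w5: no successors, so ◇(q → p) fails. ✗
w6: no successors, so ◇(q → p) fails. ✗
w7: no successors, so ◇(q → p) fails. ✗
Satisfying worlds: {w0, w1, w2, w3, w4}.

5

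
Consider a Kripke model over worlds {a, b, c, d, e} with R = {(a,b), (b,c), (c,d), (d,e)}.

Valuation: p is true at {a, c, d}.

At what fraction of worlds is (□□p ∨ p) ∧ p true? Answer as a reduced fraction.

a: □□p ∨ p is T, p is T. ✓
b: □□p ∨ p is T, p is F. ✗
c: □□p ∨ p is T, p is T. ✓
d: □□p ∨ p is T, p is T. ✓
e: □□p ∨ p is T, p is F. ✗
That's 3 of 5 worlds, so 3/5.

3/5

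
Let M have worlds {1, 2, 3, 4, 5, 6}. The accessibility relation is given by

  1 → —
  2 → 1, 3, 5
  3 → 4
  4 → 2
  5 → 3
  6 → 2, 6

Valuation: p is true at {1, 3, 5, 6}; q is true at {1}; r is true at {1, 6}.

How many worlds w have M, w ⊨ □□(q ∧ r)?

1: no successors, so □□(q ∧ r) holds vacuously. ✓
2: successors {1, 3, 5}; □(q ∧ r) there: 1:T, 3:F, 5:F. ✗
3: successors {4}; □(q ∧ r) there: 4:F. ✗
4: successors {2}; □(q ∧ r) there: 2:F. ✗
5: successors {3}; □(q ∧ r) there: 3:F. ✗
6: successors {2, 6}; □(q ∧ r) there: 2:F, 6:F. ✗
Satisfying worlds: {1}.

1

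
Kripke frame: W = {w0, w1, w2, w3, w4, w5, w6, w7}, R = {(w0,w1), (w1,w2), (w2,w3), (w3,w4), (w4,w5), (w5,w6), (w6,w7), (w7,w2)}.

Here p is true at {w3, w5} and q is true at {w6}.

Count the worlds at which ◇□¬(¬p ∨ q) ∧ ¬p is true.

2

w0: ◇□¬(¬p ∨ q) is F, ¬p is T. ✗
w1: ◇□¬(¬p ∨ q) is T, ¬p is T. ✓
w2: ◇□¬(¬p ∨ q) is F, ¬p is T. ✗
w3: ◇□¬(¬p ∨ q) is T, ¬p is F. ✗
w4: ◇□¬(¬p ∨ q) is F, ¬p is T. ✗
w5: ◇□¬(¬p ∨ q) is F, ¬p is F. ✗
w6: ◇□¬(¬p ∨ q) is F, ¬p is T. ✗
w7: ◇□¬(¬p ∨ q) is T, ¬p is T. ✓
Satisfying worlds: {w1, w7}.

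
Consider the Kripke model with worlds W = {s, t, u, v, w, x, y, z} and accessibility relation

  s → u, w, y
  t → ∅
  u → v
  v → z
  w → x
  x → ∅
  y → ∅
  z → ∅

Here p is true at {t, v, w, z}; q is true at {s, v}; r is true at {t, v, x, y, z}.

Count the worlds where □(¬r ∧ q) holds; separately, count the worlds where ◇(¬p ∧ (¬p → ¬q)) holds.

4 and 2

For □(¬r ∧ q):
s: successors {u, w, y}; ¬r ∧ q there: u:F, w:F, y:F. ✗
t: no successors, so □(¬r ∧ q) holds vacuously. ✓
u: successors {v}; ¬r ∧ q there: v:F. ✗
v: successors {z}; ¬r ∧ q there: z:F. ✗
w: successors {x}; ¬r ∧ q there: x:F. ✗
x: no successors, so □(¬r ∧ q) holds vacuously. ✓
y: no successors, so □(¬r ∧ q) holds vacuously. ✓
z: no successors, so □(¬r ∧ q) holds vacuously. ✓
— 4 worlds.
For ◇(¬p ∧ (¬p → ¬q)):
s: successors {u, w, y}; ¬p ∧ (¬p → ¬q) there: u:T, w:F, y:T. ✓
t: no successors, so ◇(¬p ∧ (¬p → ¬q)) fails. ✗
u: successors {v}; ¬p ∧ (¬p → ¬q) there: v:F. ✗
v: successors {z}; ¬p ∧ (¬p → ¬q) there: z:F. ✗
w: successors {x}; ¬p ∧ (¬p → ¬q) there: x:T. ✓
x: no successors, so ◇(¬p ∧ (¬p → ¬q)) fails. ✗
y: no successors, so ◇(¬p ∧ (¬p → ¬q)) fails. ✗
z: no successors, so ◇(¬p ∧ (¬p → ¬q)) fails. ✗
— 2 worlds.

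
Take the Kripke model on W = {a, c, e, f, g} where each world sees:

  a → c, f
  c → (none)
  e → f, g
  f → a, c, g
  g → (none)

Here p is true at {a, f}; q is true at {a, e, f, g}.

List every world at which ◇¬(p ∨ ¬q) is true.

a: successors {c, f}; ¬(p ∨ ¬q) there: c:F, f:F. ✗
c: no successors, so ◇¬(p ∨ ¬q) fails. ✗
e: successors {f, g}; ¬(p ∨ ¬q) there: f:F, g:T. ✓
f: successors {a, c, g}; ¬(p ∨ ¬q) there: a:F, c:F, g:T. ✓
g: no successors, so ◇¬(p ∨ ¬q) fails. ✗

{e, f}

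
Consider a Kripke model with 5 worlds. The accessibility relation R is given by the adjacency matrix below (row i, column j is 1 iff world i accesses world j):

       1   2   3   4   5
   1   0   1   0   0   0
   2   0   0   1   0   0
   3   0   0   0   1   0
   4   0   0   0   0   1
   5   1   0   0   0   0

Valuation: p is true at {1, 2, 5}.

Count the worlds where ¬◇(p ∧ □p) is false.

1: ◇(p ∧ □p) is F. ✓
2: ◇(p ∧ □p) is F. ✓
3: ◇(p ∧ □p) is F. ✓
4: ◇(p ∧ □p) is T. ✗
5: ◇(p ∧ □p) is T. ✗
Satisfying worlds: {1, 2, 3}.
So ¬◇(p ∧ □p) fails at the other 2 worlds.

2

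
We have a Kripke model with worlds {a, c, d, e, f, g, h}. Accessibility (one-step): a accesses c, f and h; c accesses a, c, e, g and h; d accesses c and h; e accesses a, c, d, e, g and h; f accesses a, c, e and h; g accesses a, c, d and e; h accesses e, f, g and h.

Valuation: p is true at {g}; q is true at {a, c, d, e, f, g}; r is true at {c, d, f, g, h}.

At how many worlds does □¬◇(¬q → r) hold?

0

a: successors {c, f, h}; ¬◇(¬q → r) there: c:F, f:F, h:F. ✗
c: successors {a, c, e, g, h}; ¬◇(¬q → r) there: a:F, c:F, e:F, g:F, h:F. ✗
d: successors {c, h}; ¬◇(¬q → r) there: c:F, h:F. ✗
e: successors {a, c, d, e, g, h}; ¬◇(¬q → r) there: a:F, c:F, d:F, e:F, g:F, h:F. ✗
f: successors {a, c, e, h}; ¬◇(¬q → r) there: a:F, c:F, e:F, h:F. ✗
g: successors {a, c, d, e}; ¬◇(¬q → r) there: a:F, c:F, d:F, e:F. ✗
h: successors {e, f, g, h}; ¬◇(¬q → r) there: e:F, f:F, g:F, h:F. ✗
Satisfying worlds: ∅.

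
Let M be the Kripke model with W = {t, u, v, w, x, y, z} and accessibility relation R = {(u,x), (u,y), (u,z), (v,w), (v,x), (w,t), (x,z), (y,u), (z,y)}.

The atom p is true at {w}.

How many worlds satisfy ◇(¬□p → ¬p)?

6

t: no successors, so ◇(¬□p → ¬p) fails. ✗
u: successors {x, y, z}; ¬□p → ¬p there: x:T, y:T, z:T. ✓
v: successors {w, x}; ¬□p → ¬p there: w:F, x:T. ✓
w: successors {t}; ¬□p → ¬p there: t:T. ✓
x: successors {z}; ¬□p → ¬p there: z:T. ✓
y: successors {u}; ¬□p → ¬p there: u:T. ✓
z: successors {y}; ¬□p → ¬p there: y:T. ✓
Satisfying worlds: {u, v, w, x, y, z}.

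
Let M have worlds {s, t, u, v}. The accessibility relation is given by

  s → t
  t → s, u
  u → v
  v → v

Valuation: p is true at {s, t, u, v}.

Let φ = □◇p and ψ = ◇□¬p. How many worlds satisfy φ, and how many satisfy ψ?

4 and 0

For □◇p:
s: successors {t}; ◇p there: t:T. ✓
t: successors {s, u}; ◇p there: s:T, u:T. ✓
u: successors {v}; ◇p there: v:T. ✓
v: successors {v}; ◇p there: v:T. ✓
— 4 worlds.
For ◇□¬p:
s: successors {t}; □¬p there: t:F. ✗
t: successors {s, u}; □¬p there: s:F, u:F. ✗
u: successors {v}; □¬p there: v:F. ✗
v: successors {v}; □¬p there: v:F. ✗
— 0 worlds.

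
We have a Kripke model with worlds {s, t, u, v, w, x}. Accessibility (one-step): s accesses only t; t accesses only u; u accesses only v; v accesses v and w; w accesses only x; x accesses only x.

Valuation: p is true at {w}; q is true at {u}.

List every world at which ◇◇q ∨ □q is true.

{s, t}

s: ◇◇q is T, □q is F. ✓
t: ◇◇q is F, □q is T. ✓
u: ◇◇q is F, □q is F. ✗
v: ◇◇q is F, □q is F. ✗
w: ◇◇q is F, □q is F. ✗
x: ◇◇q is F, □q is F. ✗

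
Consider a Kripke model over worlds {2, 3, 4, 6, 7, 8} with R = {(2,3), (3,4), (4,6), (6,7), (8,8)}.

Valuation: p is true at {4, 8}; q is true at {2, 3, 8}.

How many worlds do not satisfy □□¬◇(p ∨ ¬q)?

3

2: successors {3}; □¬◇(p ∨ ¬q) there: 3:F. ✗
3: successors {4}; □¬◇(p ∨ ¬q) there: 4:F. ✗
4: successors {6}; □¬◇(p ∨ ¬q) there: 6:T. ✓
6: successors {7}; □¬◇(p ∨ ¬q) there: 7:T. ✓
7: no successors, so □□¬◇(p ∨ ¬q) holds vacuously. ✓
8: successors {8}; □¬◇(p ∨ ¬q) there: 8:F. ✗
Satisfying worlds: {4, 6, 7}.
So □□¬◇(p ∨ ¬q) fails at the other 3 worlds.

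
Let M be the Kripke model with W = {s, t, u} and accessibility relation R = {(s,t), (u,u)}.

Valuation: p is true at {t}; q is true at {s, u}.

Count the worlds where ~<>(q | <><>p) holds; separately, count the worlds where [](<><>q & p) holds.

For ~<>(q | <><>p):
s: <>(q | <><>p) is F. ✓
t: <>(q | <><>p) is F. ✓
u: <>(q | <><>p) is T. ✗
— 2 worlds.
For [](<><>q & p):
s: successors {t}; <><>q & p there: t:F. ✗
t: no successors, so [](<><>q & p) holds vacuously. ✓
u: successors {u}; <><>q & p there: u:F. ✗
— 1 world.

2 and 1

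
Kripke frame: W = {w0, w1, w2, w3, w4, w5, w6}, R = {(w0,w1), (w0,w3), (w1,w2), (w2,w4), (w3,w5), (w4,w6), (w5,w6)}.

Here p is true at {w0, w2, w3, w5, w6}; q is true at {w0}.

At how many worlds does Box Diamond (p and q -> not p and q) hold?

5

w0: successors {w1, w3}; Diamond (p and q -> not p and q) there: w1:T, w3:T. ✓
w1: successors {w2}; Diamond (p and q -> not p and q) there: w2:T. ✓
w2: successors {w4}; Diamond (p and q -> not p and q) there: w4:T. ✓
w3: successors {w5}; Diamond (p and q -> not p and q) there: w5:T. ✓
w4: successors {w6}; Diamond (p and q -> not p and q) there: w6:F. ✗
w5: successors {w6}; Diamond (p and q -> not p and q) there: w6:F. ✗
w6: no successors, so Box Diamond (p and q -> not p and q) holds vacuously. ✓
Satisfying worlds: {w0, w1, w2, w3, w6}.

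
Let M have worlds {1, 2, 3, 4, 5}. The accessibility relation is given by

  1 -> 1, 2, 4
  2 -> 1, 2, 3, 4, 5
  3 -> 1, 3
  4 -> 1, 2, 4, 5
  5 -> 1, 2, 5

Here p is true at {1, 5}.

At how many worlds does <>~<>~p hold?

1: successors {1, 2, 4}; ~<>~p there: 1:F, 2:F, 4:F. ✗
2: successors {1, 2, 3, 4, 5}; ~<>~p there: 1:F, 2:F, 3:F, 4:F, 5:F. ✗
3: successors {1, 3}; ~<>~p there: 1:F, 3:F. ✗
4: successors {1, 2, 4, 5}; ~<>~p there: 1:F, 2:F, 4:F, 5:F. ✗
5: successors {1, 2, 5}; ~<>~p there: 1:F, 2:F, 5:F. ✗
Satisfying worlds: ∅.

0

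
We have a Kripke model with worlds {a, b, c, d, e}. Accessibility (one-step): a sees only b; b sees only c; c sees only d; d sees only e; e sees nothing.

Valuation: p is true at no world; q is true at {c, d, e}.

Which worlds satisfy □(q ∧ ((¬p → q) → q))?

a: successors {b}; q ∧ ((¬p → q) → q) there: b:F. ✗
b: successors {c}; q ∧ ((¬p → q) → q) there: c:T. ✓
c: successors {d}; q ∧ ((¬p → q) → q) there: d:T. ✓
d: successors {e}; q ∧ ((¬p → q) → q) there: e:T. ✓
e: no successors, so □(q ∧ ((¬p → q) → q)) holds vacuously. ✓

{b, c, d, e}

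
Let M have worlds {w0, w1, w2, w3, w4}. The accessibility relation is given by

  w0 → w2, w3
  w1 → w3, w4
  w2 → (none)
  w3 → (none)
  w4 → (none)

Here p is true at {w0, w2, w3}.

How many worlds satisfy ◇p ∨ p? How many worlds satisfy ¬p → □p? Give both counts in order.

4 and 4

For ◇p ∨ p:
w0: ◇p is T, p is T. ✓
w1: ◇p is T, p is F. ✓
w2: ◇p is F, p is T. ✓
w3: ◇p is F, p is T. ✓
w4: ◇p is F, p is F. ✗
— 4 worlds.
For ¬p → □p:
w0: ¬p is F, □p is T. ✓
w1: ¬p is T, □p is F. ✗
w2: ¬p is F, □p is T. ✓
w3: ¬p is F, □p is T. ✓
w4: ¬p is T, □p is T. ✓
— 4 worlds.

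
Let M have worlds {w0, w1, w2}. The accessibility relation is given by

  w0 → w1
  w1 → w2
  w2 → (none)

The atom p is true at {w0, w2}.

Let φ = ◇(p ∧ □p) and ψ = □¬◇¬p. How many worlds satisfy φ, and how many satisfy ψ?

For ◇(p ∧ □p):
w0: successors {w1}; p ∧ □p there: w1:F. ✗
w1: successors {w2}; p ∧ □p there: w2:T. ✓
w2: no successors, so ◇(p ∧ □p) fails. ✗
— 1 world.
For □¬◇¬p:
w0: successors {w1}; ¬◇¬p there: w1:T. ✓
w1: successors {w2}; ¬◇¬p there: w2:T. ✓
w2: no successors, so □¬◇¬p holds vacuously. ✓
— 3 worlds.

1 and 3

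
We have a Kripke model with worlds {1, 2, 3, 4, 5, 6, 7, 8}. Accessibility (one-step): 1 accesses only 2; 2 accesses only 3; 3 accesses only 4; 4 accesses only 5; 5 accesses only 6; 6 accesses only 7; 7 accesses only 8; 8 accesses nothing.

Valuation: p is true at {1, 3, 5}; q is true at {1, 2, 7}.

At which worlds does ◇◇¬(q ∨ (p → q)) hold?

{1, 3}

1: successors {2}; ◇¬(q ∨ (p → q)) there: 2:T. ✓
2: successors {3}; ◇¬(q ∨ (p → q)) there: 3:F. ✗
3: successors {4}; ◇¬(q ∨ (p → q)) there: 4:T. ✓
4: successors {5}; ◇¬(q ∨ (p → q)) there: 5:F. ✗
5: successors {6}; ◇¬(q ∨ (p → q)) there: 6:F. ✗
6: successors {7}; ◇¬(q ∨ (p → q)) there: 7:F. ✗
7: successors {8}; ◇¬(q ∨ (p → q)) there: 8:F. ✗
8: no successors, so ◇◇¬(q ∨ (p → q)) fails. ✗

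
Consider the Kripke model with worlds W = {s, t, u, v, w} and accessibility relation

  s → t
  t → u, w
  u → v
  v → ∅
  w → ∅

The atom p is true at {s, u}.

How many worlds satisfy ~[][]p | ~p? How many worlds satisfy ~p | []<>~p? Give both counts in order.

For ~[][]p | ~p:
s: ~[][]p is T, ~p is F. ✓
t: ~[][]p is T, ~p is T. ✓
u: ~[][]p is F, ~p is F. ✗
v: ~[][]p is F, ~p is T. ✓
w: ~[][]p is F, ~p is T. ✓
— 4 worlds.
For ~p | []<>~p:
s: ~p is F, []<>~p is T. ✓
t: ~p is T, []<>~p is F. ✓
u: ~p is F, []<>~p is F. ✗
v: ~p is T, []<>~p is T. ✓
w: ~p is T, []<>~p is T. ✓
— 4 worlds.

4 and 4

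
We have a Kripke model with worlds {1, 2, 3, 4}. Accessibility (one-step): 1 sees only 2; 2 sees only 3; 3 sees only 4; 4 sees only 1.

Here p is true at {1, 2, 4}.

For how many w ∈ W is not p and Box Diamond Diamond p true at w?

1: not p is F, Box Diamond Diamond p is T. ✗
2: not p is F, Box Diamond Diamond p is T. ✗
3: not p is T, Box Diamond Diamond p is T. ✓
4: not p is F, Box Diamond Diamond p is F. ✗
Satisfying worlds: {3}.

1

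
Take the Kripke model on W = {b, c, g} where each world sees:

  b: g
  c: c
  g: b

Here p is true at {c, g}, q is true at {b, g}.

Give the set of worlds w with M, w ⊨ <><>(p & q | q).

{b, g}

b: successors {g}; <>(p & q | q) there: g:T. ✓
c: successors {c}; <>(p & q | q) there: c:F. ✗
g: successors {b}; <>(p & q | q) there: b:T. ✓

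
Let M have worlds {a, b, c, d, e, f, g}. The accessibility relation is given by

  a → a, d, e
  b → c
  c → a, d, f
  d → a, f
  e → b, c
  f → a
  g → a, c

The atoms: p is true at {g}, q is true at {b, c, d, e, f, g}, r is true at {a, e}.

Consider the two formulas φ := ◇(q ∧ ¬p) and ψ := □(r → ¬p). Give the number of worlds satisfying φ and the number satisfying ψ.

6 and 7

For ◇(q ∧ ¬p):
a: successors {a, d, e}; q ∧ ¬p there: a:F, d:T, e:T. ✓
b: successors {c}; q ∧ ¬p there: c:T. ✓
c: successors {a, d, f}; q ∧ ¬p there: a:F, d:T, f:T. ✓
d: successors {a, f}; q ∧ ¬p there: a:F, f:T. ✓
e: successors {b, c}; q ∧ ¬p there: b:T, c:T. ✓
f: successors {a}; q ∧ ¬p there: a:F. ✗
g: successors {a, c}; q ∧ ¬p there: a:F, c:T. ✓
— 6 worlds.
For □(r → ¬p):
a: successors {a, d, e}; r → ¬p there: a:T, d:T, e:T. ✓
b: successors {c}; r → ¬p there: c:T. ✓
c: successors {a, d, f}; r → ¬p there: a:T, d:T, f:T. ✓
d: successors {a, f}; r → ¬p there: a:T, f:T. ✓
e: successors {b, c}; r → ¬p there: b:T, c:T. ✓
f: successors {a}; r → ¬p there: a:T. ✓
g: successors {a, c}; r → ¬p there: a:T, c:T. ✓
— 7 worlds.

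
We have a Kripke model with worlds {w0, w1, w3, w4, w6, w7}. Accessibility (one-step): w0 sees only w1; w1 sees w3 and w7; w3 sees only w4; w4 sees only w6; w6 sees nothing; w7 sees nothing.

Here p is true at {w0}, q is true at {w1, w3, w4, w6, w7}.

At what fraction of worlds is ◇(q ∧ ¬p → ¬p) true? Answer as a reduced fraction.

w0: successors {w1}; q ∧ ¬p → ¬p there: w1:T. ✓
w1: successors {w3, w7}; q ∧ ¬p → ¬p there: w3:T, w7:T. ✓
w3: successors {w4}; q ∧ ¬p → ¬p there: w4:T. ✓
w4: successors {w6}; q ∧ ¬p → ¬p there: w6:T. ✓
w6: no successors, so ◇(q ∧ ¬p → ¬p) fails. ✗
w7: no successors, so ◇(q ∧ ¬p → ¬p) fails. ✗
That's 4 of 6 worlds, so 4/6 = 2/3.

2/3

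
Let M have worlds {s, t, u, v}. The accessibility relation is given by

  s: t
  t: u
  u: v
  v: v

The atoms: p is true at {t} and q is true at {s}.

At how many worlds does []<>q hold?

s: successors {t}; <>q there: t:F. ✗
t: successors {u}; <>q there: u:F. ✗
u: successors {v}; <>q there: v:F. ✗
v: successors {v}; <>q there: v:F. ✗
Satisfying worlds: ∅.

0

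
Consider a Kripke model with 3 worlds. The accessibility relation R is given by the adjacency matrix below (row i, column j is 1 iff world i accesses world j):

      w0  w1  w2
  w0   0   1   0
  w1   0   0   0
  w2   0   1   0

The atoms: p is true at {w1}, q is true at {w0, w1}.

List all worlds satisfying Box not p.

w0: successors {w1}; not p there: w1:F. ✗
w1: no successors, so Box not p holds vacuously. ✓
w2: successors {w1}; not p there: w1:F. ✗

{w1}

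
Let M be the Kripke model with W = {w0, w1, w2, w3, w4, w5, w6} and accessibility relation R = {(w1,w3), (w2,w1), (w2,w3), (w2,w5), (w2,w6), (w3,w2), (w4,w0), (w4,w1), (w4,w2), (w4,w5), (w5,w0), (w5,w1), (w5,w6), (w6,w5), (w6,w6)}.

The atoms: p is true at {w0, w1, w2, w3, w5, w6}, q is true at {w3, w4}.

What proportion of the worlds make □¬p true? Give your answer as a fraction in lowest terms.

w0: no successors, so □¬p holds vacuously. ✓
w1: successors {w3}; ¬p there: w3:F. ✗
w2: successors {w1, w3, w5, w6}; ¬p there: w1:F, w3:F, w5:F, w6:F. ✗
w3: successors {w2}; ¬p there: w2:F. ✗
w4: successors {w0, w1, w2, w5}; ¬p there: w0:F, w1:F, w2:F, w5:F. ✗
w5: successors {w0, w1, w6}; ¬p there: w0:F, w1:F, w6:F. ✗
w6: successors {w5, w6}; ¬p there: w5:F, w6:F. ✗
That's 1 of 7 worlds, so 1/7.

1/7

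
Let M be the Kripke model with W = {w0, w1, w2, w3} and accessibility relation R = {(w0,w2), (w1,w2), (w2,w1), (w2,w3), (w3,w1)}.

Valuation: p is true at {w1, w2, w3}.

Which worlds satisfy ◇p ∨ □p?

{w0, w1, w2, w3}

w0: ◇p is T, □p is T. ✓
w1: ◇p is T, □p is T. ✓
w2: ◇p is T, □p is T. ✓
w3: ◇p is T, □p is T. ✓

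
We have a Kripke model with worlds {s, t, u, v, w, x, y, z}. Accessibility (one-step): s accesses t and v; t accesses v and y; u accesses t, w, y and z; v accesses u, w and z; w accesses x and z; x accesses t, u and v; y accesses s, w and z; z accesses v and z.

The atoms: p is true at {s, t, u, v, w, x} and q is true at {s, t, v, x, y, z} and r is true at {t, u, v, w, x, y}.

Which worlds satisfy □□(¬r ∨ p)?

{t, w, y, z}

s: successors {t, v}; □(¬r ∨ p) there: t:F, v:T. ✗
t: successors {v, y}; □(¬r ∨ p) there: v:T, y:T. ✓
u: successors {t, w, y, z}; □(¬r ∨ p) there: t:F, w:T, y:T, z:T. ✗
v: successors {u, w, z}; □(¬r ∨ p) there: u:F, w:T, z:T. ✗
w: successors {x, z}; □(¬r ∨ p) there: x:T, z:T. ✓
x: successors {t, u, v}; □(¬r ∨ p) there: t:F, u:F, v:T. ✗
y: successors {s, w, z}; □(¬r ∨ p) there: s:T, w:T, z:T. ✓
z: successors {v, z}; □(¬r ∨ p) there: v:T, z:T. ✓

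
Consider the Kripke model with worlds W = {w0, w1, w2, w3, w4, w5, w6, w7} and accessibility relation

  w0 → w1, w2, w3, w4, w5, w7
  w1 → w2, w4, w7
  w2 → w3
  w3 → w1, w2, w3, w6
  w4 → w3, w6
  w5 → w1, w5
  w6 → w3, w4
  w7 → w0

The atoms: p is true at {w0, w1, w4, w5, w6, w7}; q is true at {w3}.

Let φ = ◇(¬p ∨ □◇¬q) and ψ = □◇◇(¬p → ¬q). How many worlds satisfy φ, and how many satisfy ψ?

7 and 8

For ◇(¬p ∨ □◇¬q):
w0: successors {w1, w2, w3, w4, w5, w7}; ¬p ∨ □◇¬q there: w1:F, w2:T, w3:T, w4:T, w5:T, w7:T. ✓
w1: successors {w2, w4, w7}; ¬p ∨ □◇¬q there: w2:T, w4:T, w7:T. ✓
w2: successors {w3}; ¬p ∨ □◇¬q there: w3:T. ✓
w3: successors {w1, w2, w3, w6}; ¬p ∨ □◇¬q there: w1:F, w2:T, w3:T, w6:T. ✓
w4: successors {w3, w6}; ¬p ∨ □◇¬q there: w3:T, w6:T. ✓
w5: successors {w1, w5}; ¬p ∨ □◇¬q there: w1:F, w5:T. ✓
w6: successors {w3, w4}; ¬p ∨ □◇¬q there: w3:T, w4:T. ✓
w7: successors {w0}; ¬p ∨ □◇¬q there: w0:F. ✗
— 7 worlds.
For □◇◇(¬p → ¬q):
w0: successors {w1, w2, w3, w4, w5, w7}; ◇◇(¬p → ¬q) there: w1:T, w2:T, w3:T, w4:T, w5:T, w7:T. ✓
w1: successors {w2, w4, w7}; ◇◇(¬p → ¬q) there: w2:T, w4:T, w7:T. ✓
w2: successors {w3}; ◇◇(¬p → ¬q) there: w3:T. ✓
w3: successors {w1, w2, w3, w6}; ◇◇(¬p → ¬q) there: w1:T, w2:T, w3:T, w6:T. ✓
w4: successors {w3, w6}; ◇◇(¬p → ¬q) there: w3:T, w6:T. ✓
w5: successors {w1, w5}; ◇◇(¬p → ¬q) there: w1:T, w5:T. ✓
w6: successors {w3, w4}; ◇◇(¬p → ¬q) there: w3:T, w4:T. ✓
w7: successors {w0}; ◇◇(¬p → ¬q) there: w0:T. ✓
— 8 worlds.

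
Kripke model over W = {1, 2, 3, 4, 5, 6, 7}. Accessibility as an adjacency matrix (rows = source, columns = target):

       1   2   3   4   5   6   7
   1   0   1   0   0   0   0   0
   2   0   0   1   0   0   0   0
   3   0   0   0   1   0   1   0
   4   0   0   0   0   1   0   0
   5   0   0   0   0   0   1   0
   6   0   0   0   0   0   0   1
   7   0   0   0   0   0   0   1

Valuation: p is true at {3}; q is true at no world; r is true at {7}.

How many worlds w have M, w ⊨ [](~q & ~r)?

5

1: successors {2}; ~q & ~r there: 2:T. ✓
2: successors {3}; ~q & ~r there: 3:T. ✓
3: successors {4, 6}; ~q & ~r there: 4:T, 6:T. ✓
4: successors {5}; ~q & ~r there: 5:T. ✓
5: successors {6}; ~q & ~r there: 6:T. ✓
6: successors {7}; ~q & ~r there: 7:F. ✗
7: successors {7}; ~q & ~r there: 7:F. ✗
Satisfying worlds: {1, 2, 3, 4, 5}.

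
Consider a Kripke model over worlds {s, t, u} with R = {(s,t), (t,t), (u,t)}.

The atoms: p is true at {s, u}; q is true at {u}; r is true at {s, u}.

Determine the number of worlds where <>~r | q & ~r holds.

s: <>~r is T, q & ~r is F. ✓
t: <>~r is T, q & ~r is F. ✓
u: <>~r is T, q & ~r is F. ✓
Satisfying worlds: {s, t, u}.

3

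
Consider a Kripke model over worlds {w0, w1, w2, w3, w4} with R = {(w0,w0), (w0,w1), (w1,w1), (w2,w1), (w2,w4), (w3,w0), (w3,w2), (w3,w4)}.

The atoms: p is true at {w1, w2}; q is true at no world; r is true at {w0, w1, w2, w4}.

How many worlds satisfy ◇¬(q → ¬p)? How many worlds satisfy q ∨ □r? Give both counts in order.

For ◇¬(q → ¬p):
w0: successors {w0, w1}; ¬(q → ¬p) there: w0:F, w1:F. ✗
w1: successors {w1}; ¬(q → ¬p) there: w1:F. ✗
w2: successors {w1, w4}; ¬(q → ¬p) there: w1:F, w4:F. ✗
w3: successors {w0, w2, w4}; ¬(q → ¬p) there: w0:F, w2:F, w4:F. ✗
w4: no successors, so ◇¬(q → ¬p) fails. ✗
— 0 worlds.
For q ∨ □r:
w0: q is F, □r is T. ✓
w1: q is F, □r is T. ✓
w2: q is F, □r is T. ✓
w3: q is F, □r is T. ✓
w4: q is F, □r is T. ✓
— 5 worlds.

0 and 5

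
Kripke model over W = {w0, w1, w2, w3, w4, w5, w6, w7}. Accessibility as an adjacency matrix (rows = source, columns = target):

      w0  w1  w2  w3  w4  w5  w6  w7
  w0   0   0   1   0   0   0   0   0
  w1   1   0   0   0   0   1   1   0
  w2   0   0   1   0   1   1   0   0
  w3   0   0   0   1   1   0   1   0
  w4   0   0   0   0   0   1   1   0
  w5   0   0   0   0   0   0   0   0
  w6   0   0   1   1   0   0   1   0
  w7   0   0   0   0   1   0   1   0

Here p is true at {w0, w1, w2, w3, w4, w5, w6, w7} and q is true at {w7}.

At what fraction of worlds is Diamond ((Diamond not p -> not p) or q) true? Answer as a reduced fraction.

w0: successors {w2}; (Diamond not p -> not p) or q there: w2:T. ✓
w1: successors {w0, w5, w6}; (Diamond not p -> not p) or q there: w0:T, w5:T, w6:T. ✓
w2: successors {w2, w4, w5}; (Diamond not p -> not p) or q there: w2:T, w4:T, w5:T. ✓
w3: successors {w3, w4, w6}; (Diamond not p -> not p) or q there: w3:T, w4:T, w6:T. ✓
w4: successors {w5, w6}; (Diamond not p -> not p) or q there: w5:T, w6:T. ✓
w5: no successors, so Diamond ((Diamond not p -> not p) or q) fails. ✗
w6: successors {w2, w3, w6}; (Diamond not p -> not p) or q there: w2:T, w3:T, w6:T. ✓
w7: successors {w4, w6}; (Diamond not p -> not p) or q there: w4:T, w6:T. ✓
That's 7 of 8 worlds, so 7/8.

7/8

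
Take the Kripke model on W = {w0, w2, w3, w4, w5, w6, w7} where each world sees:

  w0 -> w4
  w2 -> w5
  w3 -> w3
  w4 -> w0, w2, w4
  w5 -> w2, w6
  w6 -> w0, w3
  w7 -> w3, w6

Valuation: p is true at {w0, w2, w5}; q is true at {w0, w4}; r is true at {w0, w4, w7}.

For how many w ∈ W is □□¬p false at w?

5

w0: successors {w4}; □¬p there: w4:F. ✗
w2: successors {w5}; □¬p there: w5:F. ✗
w3: successors {w3}; □¬p there: w3:T. ✓
w4: successors {w0, w2, w4}; □¬p there: w0:T, w2:F, w4:F. ✗
w5: successors {w2, w6}; □¬p there: w2:F, w6:F. ✗
w6: successors {w0, w3}; □¬p there: w0:T, w3:T. ✓
w7: successors {w3, w6}; □¬p there: w3:T, w6:F. ✗
Satisfying worlds: {w3, w6}.
So □□¬p fails at the other 5 worlds.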